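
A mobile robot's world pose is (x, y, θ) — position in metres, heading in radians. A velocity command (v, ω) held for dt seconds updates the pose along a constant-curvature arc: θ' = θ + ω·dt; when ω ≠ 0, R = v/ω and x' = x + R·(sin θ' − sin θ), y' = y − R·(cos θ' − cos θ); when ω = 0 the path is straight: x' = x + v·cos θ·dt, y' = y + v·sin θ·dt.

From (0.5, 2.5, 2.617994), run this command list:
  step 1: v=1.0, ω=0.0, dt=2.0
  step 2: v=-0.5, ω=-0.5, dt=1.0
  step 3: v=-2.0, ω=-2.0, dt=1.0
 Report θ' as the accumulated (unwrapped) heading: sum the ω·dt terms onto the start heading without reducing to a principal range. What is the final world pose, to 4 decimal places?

step 1: θ'=2.6180 (straight) → pose (-1.2321, 3.5000, 2.6180)
step 2: θ'=2.1180 (R=1.0000) → pose (-0.8781, 3.1543, 2.1180)
step 3: θ'=0.1180 (R=1.0000) → pose (-1.6143, 1.6409, 0.1180)

(-1.6143, 1.6409, 0.1180)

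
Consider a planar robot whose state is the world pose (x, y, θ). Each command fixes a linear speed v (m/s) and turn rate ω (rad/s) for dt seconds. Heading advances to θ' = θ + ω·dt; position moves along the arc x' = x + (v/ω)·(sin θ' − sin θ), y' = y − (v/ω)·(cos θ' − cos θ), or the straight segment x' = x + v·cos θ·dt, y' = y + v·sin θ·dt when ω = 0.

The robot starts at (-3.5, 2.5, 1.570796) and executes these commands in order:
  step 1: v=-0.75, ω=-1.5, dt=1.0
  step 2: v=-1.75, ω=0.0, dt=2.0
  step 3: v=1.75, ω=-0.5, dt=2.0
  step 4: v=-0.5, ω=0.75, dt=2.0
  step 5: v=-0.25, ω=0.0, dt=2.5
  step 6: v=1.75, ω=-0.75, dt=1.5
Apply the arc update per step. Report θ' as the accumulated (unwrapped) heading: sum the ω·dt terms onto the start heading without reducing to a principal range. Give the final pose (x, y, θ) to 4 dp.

step 1: θ'=0.0708 (R=0.5000) → pose (-3.9646, 2.0013, 0.0708)
step 2: θ'=0.0708 (straight) → pose (-7.4559, 1.7537, 0.0708)
step 3: θ'=-0.9292 (R=-3.5000) → pose (-4.4043, 0.3571, -0.9292)
step 4: θ'=0.5708 (R=-0.6667) → pose (-5.2986, 0.5191, 0.5708)
step 5: θ'=0.5708 (straight) → pose (-5.8245, 0.1814, 0.5708)
step 6: θ'=-0.5542 (R=-2.3333) → pose (-3.3358, 0.2020, -0.5542)

(-3.3358, 0.2020, -0.5542)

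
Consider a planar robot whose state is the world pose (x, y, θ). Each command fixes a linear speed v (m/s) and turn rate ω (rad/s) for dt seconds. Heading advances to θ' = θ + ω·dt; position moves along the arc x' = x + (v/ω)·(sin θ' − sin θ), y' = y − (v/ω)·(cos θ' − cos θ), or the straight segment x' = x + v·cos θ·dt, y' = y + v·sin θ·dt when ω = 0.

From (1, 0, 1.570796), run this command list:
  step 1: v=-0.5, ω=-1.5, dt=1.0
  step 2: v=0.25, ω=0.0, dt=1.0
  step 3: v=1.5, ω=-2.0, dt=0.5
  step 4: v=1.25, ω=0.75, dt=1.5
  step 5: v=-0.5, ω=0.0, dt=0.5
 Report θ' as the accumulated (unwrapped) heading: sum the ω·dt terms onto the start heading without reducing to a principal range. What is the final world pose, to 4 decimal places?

(3.0078, -1.3001, 0.1958)

step 1: θ'=0.0708 (R=0.3333) → pose (0.6902, -0.3325, 0.0708)
step 2: θ'=0.0708 (straight) → pose (0.9396, -0.3148, 0.0708)
step 3: θ'=-0.9292 (R=-0.7500) → pose (1.5935, -0.6141, -0.9292)
step 4: θ'=0.1958 (R=1.6667) → pose (3.2530, -1.2515, 0.1958)
step 5: θ'=0.1958 (straight) → pose (3.0078, -1.3001, 0.1958)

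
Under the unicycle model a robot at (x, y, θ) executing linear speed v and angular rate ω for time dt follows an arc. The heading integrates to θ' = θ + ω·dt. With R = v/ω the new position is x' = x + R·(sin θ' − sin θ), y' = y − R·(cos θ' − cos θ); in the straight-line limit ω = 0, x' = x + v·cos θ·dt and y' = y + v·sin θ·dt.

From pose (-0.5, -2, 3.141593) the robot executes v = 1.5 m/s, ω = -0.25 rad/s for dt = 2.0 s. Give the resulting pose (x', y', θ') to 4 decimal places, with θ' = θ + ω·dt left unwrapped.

(-3.3766, -1.2655, 2.6416)

θ' = 3.1416 + -0.25·2.0 = 2.6416
R = v/ω = 1.5/-0.25 = -6.0000
x' = -0.5 + -6.0000·(sin 2.6416 − sin 3.1416) = -3.3766
y' = -2 − -6.0000·(cos 2.6416 − cos 3.1416) = -1.2655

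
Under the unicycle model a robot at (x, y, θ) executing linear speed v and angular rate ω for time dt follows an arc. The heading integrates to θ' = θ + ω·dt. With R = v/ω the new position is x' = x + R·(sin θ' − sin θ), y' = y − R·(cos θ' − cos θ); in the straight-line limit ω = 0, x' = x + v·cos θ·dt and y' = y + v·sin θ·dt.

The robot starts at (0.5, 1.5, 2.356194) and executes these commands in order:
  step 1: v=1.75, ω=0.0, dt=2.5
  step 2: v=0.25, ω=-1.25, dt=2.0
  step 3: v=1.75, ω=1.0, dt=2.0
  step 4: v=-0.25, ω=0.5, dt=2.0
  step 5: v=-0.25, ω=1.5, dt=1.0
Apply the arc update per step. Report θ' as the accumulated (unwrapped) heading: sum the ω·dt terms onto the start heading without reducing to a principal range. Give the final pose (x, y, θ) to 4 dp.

(0.0486, 6.9204, 4.3562)

step 1: θ'=2.3562 (straight) → pose (-2.5936, 4.5936, 2.3562)
step 2: θ'=-0.1438 (R=-0.2000) → pose (-2.4235, 4.9330, -0.1438)
step 3: θ'=1.8562 (R=1.7500) → pose (-0.4935, 7.1576, 1.8562)
step 4: θ'=2.8562 (R=-0.5000) → pose (-0.1545, 6.8186, 2.8562)
step 5: θ'=4.3562 (R=-0.1667) → pose (0.0486, 6.9204, 4.3562)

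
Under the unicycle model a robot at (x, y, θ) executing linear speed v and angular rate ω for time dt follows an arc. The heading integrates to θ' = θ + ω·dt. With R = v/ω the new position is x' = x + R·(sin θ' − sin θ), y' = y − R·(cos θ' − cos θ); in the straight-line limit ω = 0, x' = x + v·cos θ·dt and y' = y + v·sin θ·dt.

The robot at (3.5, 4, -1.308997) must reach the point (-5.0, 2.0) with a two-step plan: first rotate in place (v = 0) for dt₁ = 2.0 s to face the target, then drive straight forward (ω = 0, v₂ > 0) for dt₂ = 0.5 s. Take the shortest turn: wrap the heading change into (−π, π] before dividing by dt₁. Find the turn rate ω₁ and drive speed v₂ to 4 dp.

ω₁ = -0.8008, v₂ = 17.4642

heading to target = atan2(2−4, -5−3.5) = -2.9105
Δθ = wrap(-2.9105 − -1.3090) = -1.6015; ω₁ = Δθ/dt₁ = -0.8008
distance = √((-5−3.5)² + (2−4)²) = 8.7321; v₂ = distance/dt₂ = 17.4642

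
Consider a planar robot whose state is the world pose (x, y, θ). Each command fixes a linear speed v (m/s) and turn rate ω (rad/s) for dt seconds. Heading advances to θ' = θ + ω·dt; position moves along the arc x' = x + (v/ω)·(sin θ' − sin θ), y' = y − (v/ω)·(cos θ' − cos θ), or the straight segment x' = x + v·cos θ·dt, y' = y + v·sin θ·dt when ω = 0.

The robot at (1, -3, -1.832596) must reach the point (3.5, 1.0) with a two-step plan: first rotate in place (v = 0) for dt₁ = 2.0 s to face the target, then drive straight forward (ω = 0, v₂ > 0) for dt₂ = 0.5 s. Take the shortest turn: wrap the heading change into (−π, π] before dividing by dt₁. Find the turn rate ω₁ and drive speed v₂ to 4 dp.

heading to target = atan2(1−-3, 3.5−1) = 1.0122
Δθ = wrap(1.0122 − -1.8326) = 2.8448; ω₁ = Δθ/dt₁ = 1.4224
distance = √((3.5−1)² + (1−-3)²) = 4.7170; v₂ = distance/dt₂ = 9.4340

ω₁ = 1.4224, v₂ = 9.4340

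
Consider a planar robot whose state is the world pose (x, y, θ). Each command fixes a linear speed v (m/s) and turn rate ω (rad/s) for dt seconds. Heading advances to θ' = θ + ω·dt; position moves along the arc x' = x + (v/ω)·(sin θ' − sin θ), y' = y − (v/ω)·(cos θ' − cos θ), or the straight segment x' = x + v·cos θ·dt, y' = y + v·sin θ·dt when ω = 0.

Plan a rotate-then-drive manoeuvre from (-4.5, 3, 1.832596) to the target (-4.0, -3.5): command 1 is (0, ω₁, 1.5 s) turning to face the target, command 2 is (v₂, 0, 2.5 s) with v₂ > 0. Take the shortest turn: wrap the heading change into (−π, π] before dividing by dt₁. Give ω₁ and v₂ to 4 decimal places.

ω₁ = 1.9710, v₂ = 2.6077

heading to target = atan2(-3.5−3, -4−-4.5) = -1.4940
Δθ = wrap(-1.4940 − 1.8326) = 2.9566; ω₁ = Δθ/dt₁ = 1.9710
distance = √((-4−-4.5)² + (-3.5−3)²) = 6.5192; v₂ = distance/dt₂ = 2.6077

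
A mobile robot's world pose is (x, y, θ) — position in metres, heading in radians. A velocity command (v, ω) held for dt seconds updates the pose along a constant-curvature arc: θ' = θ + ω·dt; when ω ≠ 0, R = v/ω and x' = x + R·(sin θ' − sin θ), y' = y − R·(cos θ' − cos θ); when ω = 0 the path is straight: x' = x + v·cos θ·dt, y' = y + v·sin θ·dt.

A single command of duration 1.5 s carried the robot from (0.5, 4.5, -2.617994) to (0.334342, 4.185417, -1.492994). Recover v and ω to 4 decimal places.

v = 0.2500, ω = 0.7500

Δθ = -1.492994 − -2.617994 = 1.125000
ω = Δθ/dt = 1.125000/1.5 = 0.7500
R = −Δy/(cos θ' − cos θ) = 0.3333
v = R·ω = 0.3333·0.7500 = 0.2500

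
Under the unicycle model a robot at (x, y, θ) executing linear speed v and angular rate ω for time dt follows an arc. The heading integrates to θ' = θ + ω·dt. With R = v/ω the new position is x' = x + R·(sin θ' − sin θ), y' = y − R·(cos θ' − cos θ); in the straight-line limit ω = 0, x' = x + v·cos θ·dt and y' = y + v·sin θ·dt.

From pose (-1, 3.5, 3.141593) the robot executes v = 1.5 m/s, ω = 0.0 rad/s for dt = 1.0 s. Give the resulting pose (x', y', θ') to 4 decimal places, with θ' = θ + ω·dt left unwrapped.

θ' = 3.1416 + 0.0·1.0 = 3.1416
ω = 0 → straight: x' = -1 + 1.5·cos(3.1416)·1.0 = -2.5000
y' = 3.5 + 1.5·sin(3.1416)·1.0 = 3.5000

(-2.5000, 3.5000, 3.1416)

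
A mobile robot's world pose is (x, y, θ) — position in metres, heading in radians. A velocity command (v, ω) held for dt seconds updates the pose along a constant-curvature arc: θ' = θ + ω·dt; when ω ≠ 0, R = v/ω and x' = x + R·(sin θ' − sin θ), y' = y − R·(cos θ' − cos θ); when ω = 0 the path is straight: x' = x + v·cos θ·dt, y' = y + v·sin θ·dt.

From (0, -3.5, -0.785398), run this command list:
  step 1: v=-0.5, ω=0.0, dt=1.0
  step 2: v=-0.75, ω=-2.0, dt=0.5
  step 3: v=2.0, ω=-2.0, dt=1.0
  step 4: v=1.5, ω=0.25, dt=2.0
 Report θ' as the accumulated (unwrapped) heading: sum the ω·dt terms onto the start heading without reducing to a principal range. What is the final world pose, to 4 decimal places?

step 1: θ'=-0.7854 (straight) → pose (-0.3536, -3.1464, -0.7854)
step 2: θ'=-1.7854 (R=0.3750) → pose (-0.4548, -2.8014, -1.7854)
step 3: θ'=-3.7854 (R=-1.0000) → pose (-2.0321, -3.3883, -3.7854)
step 4: θ'=-3.2854 (R=6.0000) → pose (-4.7737, -2.2491, -3.2854)

(-4.7737, -2.2491, -3.2854)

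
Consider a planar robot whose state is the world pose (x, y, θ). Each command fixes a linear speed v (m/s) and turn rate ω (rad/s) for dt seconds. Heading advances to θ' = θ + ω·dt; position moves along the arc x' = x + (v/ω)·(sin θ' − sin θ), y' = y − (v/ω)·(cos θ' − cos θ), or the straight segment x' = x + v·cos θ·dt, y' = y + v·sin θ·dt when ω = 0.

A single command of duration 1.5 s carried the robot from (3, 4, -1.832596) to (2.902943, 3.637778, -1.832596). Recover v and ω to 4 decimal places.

Δθ = -1.832596 − -1.832596 = 0.000000
ω = Δθ/dt = 0.000000/1.5 = 0.0000
ω = 0 → v = (Δx·cos θ + Δy·sin θ)/dt = 0.2500

v = 0.2500, ω = 0.0000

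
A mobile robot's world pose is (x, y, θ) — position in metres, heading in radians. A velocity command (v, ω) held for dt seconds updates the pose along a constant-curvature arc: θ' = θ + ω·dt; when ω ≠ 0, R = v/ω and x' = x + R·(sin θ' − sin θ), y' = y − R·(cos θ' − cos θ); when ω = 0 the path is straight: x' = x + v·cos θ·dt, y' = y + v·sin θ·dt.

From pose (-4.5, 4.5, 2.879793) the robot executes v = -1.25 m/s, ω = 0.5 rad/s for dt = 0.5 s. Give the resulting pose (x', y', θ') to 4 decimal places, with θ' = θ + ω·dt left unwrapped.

(-3.8825, 4.4150, 3.1298)

θ' = 2.8798 + 0.5·0.5 = 3.1298
R = v/ω = -1.25/0.5 = -2.5000
x' = -4.5 + -2.5000·(sin 3.1298 − sin 2.8798) = -3.8825
y' = 4.5 − -2.5000·(cos 3.1298 − cos 2.8798) = 4.4150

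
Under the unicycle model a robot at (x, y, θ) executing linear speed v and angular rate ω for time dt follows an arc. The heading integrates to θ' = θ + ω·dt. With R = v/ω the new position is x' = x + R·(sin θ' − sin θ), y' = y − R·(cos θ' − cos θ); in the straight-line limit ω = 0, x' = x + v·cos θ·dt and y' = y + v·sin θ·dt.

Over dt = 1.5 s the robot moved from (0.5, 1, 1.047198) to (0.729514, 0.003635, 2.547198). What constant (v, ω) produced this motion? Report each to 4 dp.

v = -0.7500, ω = 1.0000

Δθ = 2.547198 − 1.047198 = 1.500000
ω = Δθ/dt = 1.500000/1.5 = 1.0000
R = −Δy/(cos θ' − cos θ) = -0.7500
v = R·ω = -0.7500·1.0000 = -0.7500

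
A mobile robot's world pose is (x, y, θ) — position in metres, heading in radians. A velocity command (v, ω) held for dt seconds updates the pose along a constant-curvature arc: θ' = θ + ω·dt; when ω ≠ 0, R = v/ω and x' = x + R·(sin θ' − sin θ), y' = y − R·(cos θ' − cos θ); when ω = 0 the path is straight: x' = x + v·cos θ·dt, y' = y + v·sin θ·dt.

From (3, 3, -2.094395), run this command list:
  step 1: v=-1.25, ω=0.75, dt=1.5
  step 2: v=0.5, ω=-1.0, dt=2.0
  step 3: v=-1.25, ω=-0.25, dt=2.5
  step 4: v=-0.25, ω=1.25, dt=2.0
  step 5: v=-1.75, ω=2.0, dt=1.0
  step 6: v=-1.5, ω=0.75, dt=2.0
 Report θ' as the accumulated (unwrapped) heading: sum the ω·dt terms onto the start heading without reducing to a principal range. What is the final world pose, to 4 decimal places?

(4.6786, 1.2645, 2.4056)

step 1: θ'=-0.9694 (R=-1.6667) → pose (2.9309, 4.7763, -0.9694)
step 2: θ'=-2.9694 (R=-0.5000) → pose (2.6043, 4.0008, -2.9694)
step 3: θ'=-3.5944 (R=5.0000) → pose (5.6484, 3.5709, -3.5944)
step 4: θ'=-1.0944 (R=-0.2000) → pose (5.9137, 3.8425, -1.0944)
step 5: θ'=0.9056 (R=-0.8750) → pose (4.4477, 3.9813, 0.9056)
step 6: θ'=2.4056 (R=-2.0000) → pose (4.6786, 1.2645, 2.4056)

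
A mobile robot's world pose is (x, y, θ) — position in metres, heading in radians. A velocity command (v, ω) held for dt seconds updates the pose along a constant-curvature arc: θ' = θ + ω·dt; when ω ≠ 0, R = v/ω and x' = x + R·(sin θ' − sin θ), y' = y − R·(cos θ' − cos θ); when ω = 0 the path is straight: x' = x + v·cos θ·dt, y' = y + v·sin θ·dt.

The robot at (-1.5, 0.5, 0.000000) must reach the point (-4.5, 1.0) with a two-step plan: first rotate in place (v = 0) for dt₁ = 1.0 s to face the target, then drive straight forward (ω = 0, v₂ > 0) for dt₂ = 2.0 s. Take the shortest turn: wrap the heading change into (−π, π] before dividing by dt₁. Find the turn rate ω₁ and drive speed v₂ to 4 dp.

heading to target = atan2(1−0.5, -4.5−-1.5) = 2.9764
Δθ = wrap(2.9764 − 0.0000) = 2.9764; ω₁ = Δθ/dt₁ = 2.9764
distance = √((-4.5−-1.5)² + (1−0.5)²) = 3.0414; v₂ = distance/dt₂ = 1.5207

ω₁ = 2.9764, v₂ = 1.5207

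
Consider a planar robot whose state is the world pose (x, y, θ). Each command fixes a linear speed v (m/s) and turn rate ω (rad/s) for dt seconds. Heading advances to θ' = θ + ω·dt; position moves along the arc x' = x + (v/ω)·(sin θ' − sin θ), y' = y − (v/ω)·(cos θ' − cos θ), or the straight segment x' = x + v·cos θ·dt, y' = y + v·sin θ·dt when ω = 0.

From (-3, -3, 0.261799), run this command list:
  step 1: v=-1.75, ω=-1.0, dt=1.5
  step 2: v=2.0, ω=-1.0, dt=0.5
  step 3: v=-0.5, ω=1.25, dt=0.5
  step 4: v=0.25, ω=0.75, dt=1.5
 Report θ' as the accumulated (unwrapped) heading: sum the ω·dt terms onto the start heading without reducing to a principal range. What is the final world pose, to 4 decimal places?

(-4.7580, -2.8099, 0.0118)

step 1: θ'=-1.2382 (R=1.7500) → pose (-5.1070, -1.8810, -1.2382)
step 2: θ'=-1.7382 (R=-2.0000) → pose (-5.0254, -2.8672, -1.7382)
step 3: θ'=-1.1132 (R=-0.4000) → pose (-5.0609, -2.6239, -1.1132)
step 4: θ'=0.0118 (R=0.3333) → pose (-4.7580, -2.8099, 0.0118)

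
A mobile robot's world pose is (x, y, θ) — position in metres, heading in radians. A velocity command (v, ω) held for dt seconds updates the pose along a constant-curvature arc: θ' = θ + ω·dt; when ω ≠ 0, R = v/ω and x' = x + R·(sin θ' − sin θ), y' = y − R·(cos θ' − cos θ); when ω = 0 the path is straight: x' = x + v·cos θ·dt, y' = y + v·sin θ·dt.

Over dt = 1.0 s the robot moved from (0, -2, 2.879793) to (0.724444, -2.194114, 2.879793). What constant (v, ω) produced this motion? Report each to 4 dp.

Δθ = 2.879793 − 2.879793 = 0.000000
ω = Δθ/dt = 0.000000/1.0 = 0.0000
ω = 0 → v = (Δx·cos θ + Δy·sin θ)/dt = -0.7500

v = -0.7500, ω = 0.0000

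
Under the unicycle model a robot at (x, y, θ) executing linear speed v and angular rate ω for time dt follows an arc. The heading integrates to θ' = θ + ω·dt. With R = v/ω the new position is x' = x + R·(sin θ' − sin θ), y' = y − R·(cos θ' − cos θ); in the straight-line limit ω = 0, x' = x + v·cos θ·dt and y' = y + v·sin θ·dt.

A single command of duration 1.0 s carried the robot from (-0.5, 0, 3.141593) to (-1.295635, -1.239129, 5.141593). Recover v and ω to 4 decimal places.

v = 1.7500, ω = 2.0000

Δθ = 5.141593 − 3.141593 = 2.000000
ω = Δθ/dt = 2.000000/1.0 = 2.0000
R = −Δy/(cos θ' − cos θ) = 0.8750
v = R·ω = 0.8750·2.0000 = 1.7500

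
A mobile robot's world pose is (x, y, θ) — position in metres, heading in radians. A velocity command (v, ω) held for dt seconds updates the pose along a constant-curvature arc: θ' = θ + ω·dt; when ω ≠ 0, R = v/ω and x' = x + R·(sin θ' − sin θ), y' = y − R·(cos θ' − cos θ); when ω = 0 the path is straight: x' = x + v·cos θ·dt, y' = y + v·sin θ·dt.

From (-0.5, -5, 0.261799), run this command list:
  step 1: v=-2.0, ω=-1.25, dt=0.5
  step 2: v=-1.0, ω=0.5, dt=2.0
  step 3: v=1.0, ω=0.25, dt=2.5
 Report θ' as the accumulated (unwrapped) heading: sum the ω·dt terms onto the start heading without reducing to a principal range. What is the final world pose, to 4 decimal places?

(-1.9503, -3.2121, 1.2618)

step 1: θ'=-0.3632 (R=1.6000) → pose (-1.4825, -4.9501, -0.3632)
step 2: θ'=0.6368 (R=-2.0000) → pose (-3.3823, -5.2117, 0.6368)
step 3: θ'=1.2618 (R=4.0000) → pose (-1.9503, -3.2121, 1.2618)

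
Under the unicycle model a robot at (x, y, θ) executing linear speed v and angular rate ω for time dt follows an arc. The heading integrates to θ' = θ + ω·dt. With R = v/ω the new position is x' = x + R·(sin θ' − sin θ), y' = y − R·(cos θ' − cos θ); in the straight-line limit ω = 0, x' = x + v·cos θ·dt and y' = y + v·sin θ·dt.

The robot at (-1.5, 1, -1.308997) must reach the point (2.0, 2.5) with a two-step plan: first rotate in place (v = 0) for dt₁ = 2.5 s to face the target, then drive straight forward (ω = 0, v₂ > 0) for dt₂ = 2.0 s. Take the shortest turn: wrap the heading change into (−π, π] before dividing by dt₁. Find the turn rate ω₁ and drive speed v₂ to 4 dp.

heading to target = atan2(2.5−1, 2−-1.5) = 0.4049
Δθ = wrap(0.4049 − -1.3090) = 1.7139; ω₁ = Δθ/dt₁ = 0.6856
distance = √((2−-1.5)² + (2.5−1)²) = 3.8079; v₂ = distance/dt₂ = 1.9039

ω₁ = 0.6856, v₂ = 1.9039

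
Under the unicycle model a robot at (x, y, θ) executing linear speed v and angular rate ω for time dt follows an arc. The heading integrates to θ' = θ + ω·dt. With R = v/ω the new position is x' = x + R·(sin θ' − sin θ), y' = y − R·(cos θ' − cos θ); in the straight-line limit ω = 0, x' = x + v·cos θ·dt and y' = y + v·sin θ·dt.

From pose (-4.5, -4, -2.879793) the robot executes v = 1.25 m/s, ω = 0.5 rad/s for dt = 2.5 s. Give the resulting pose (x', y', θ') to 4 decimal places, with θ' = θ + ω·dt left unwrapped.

θ' = -2.8798 + 0.5·2.5 = -1.6298
R = v/ω = 1.25/0.5 = 2.5000
x' = -4.5 + 2.5000·(sin -1.6298 − sin -2.8798) = -6.3486
y' = -4 − 2.5000·(cos -1.6298 − cos -2.8798) = -6.2674

(-6.3486, -6.2674, -1.6298)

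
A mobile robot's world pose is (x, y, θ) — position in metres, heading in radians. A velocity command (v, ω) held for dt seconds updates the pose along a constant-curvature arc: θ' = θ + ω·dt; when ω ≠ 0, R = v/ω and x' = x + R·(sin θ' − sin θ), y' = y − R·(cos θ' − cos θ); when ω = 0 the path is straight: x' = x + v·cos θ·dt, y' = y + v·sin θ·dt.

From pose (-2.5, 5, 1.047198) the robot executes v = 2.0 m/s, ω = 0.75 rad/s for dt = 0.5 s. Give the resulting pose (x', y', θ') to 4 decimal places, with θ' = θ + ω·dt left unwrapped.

(-2.1721, 5.9385, 1.4222)

θ' = 1.0472 + 0.75·0.5 = 1.4222
R = v/ω = 2.0/0.75 = 2.6667
x' = -2.5 + 2.6667·(sin 1.4222 − sin 1.0472) = -2.1721
y' = 5 − 2.6667·(cos 1.4222 − cos 1.0472) = 5.9385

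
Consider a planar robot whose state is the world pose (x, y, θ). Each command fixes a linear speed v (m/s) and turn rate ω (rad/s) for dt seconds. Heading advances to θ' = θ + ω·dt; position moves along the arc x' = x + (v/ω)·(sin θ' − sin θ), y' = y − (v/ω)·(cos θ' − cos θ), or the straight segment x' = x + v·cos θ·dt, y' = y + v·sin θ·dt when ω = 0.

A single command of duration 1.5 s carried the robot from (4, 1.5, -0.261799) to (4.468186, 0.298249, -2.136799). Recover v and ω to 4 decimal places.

v = 1.0000, ω = -1.2500

Δθ = -2.136799 − -0.261799 = -1.875000
ω = Δθ/dt = -1.875000/1.5 = -1.2500
R = −Δy/(cos θ' − cos θ) = -0.8000
v = R·ω = -0.8000·-1.2500 = 1.0000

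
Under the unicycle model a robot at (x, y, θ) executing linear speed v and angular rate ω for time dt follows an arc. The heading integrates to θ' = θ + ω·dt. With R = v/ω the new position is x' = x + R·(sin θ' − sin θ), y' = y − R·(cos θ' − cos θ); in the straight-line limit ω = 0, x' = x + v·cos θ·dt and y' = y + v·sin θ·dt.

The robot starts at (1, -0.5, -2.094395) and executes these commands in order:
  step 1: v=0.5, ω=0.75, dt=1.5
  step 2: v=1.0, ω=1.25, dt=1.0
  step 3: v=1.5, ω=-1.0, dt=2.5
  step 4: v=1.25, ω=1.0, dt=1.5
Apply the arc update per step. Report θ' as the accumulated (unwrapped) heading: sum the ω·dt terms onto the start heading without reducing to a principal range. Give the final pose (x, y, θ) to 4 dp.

(3.6921, -5.5694, -0.7194)

step 1: θ'=-0.9694 (R=0.6667) → pose (1.0277, -1.2105, -0.9694)
step 2: θ'=0.2806 (R=0.8000) → pose (1.9088, -1.5266, 0.2806)
step 3: θ'=-2.2194 (R=-1.5000) → pose (3.5196, -3.8740, -2.2194)
step 4: θ'=-0.7194 (R=1.2500) → pose (3.6921, -5.5694, -0.7194)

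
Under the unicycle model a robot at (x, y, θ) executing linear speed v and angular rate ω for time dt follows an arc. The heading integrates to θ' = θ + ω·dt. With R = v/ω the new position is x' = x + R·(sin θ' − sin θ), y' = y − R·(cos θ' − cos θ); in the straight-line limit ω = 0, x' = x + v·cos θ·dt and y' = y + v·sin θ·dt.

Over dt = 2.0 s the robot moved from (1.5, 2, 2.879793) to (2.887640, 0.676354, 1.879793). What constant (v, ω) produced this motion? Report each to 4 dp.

v = -1.0000, ω = -0.5000

Δθ = 1.879793 − 2.879793 = -1.000000
ω = Δθ/dt = -1.000000/2.0 = -0.5000
R = Δx/(sin θ' − sin θ) = 2.0000
v = R·ω = 2.0000·-0.5000 = -1.0000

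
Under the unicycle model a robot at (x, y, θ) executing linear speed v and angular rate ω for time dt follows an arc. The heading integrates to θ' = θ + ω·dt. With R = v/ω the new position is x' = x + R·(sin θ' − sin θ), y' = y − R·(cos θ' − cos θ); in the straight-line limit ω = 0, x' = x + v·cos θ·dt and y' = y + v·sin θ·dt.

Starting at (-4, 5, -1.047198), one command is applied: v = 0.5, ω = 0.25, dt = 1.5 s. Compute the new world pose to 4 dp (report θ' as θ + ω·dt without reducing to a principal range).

θ' = -1.0472 + 0.25·1.5 = -0.6722
R = v/ω = 0.5/0.25 = 2.0000
x' = -4 + 2.0000·(sin -0.6722 − sin -1.0472) = -3.5134
y' = 5 − 2.0000·(cos -0.6722 − cos -1.0472) = 4.4351

(-3.5134, 4.4351, -0.6722)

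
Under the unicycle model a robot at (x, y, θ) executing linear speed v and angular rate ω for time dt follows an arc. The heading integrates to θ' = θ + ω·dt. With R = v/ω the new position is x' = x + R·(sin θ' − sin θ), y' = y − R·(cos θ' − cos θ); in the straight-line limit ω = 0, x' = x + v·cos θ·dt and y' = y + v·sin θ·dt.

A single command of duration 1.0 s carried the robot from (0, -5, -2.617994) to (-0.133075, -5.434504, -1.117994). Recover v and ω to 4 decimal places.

v = 0.5000, ω = 1.5000

Δθ = -1.117994 − -2.617994 = 1.500000
ω = Δθ/dt = 1.500000/1.0 = 1.5000
R = −Δy/(cos θ' − cos θ) = 0.3333
v = R·ω = 0.3333·1.5000 = 0.5000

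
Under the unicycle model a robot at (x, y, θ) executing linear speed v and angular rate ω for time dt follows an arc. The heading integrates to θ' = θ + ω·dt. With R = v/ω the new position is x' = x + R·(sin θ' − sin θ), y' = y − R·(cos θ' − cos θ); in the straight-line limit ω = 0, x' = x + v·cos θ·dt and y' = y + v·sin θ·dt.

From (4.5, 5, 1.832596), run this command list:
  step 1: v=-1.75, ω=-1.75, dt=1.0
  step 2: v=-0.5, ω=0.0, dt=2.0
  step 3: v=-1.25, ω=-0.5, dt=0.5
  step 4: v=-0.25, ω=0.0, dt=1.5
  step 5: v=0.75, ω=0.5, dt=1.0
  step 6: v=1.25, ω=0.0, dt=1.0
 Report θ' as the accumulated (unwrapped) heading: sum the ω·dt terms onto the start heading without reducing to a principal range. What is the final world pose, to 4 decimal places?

step 1: θ'=0.0826 (R=1.0000) → pose (3.6166, 3.7446, 0.0826)
step 2: θ'=0.0826 (straight) → pose (2.6200, 3.6621, 0.0826)
step 3: θ'=-0.1674 (R=2.5000) → pose (1.9972, 3.6885, -0.1674)
step 4: θ'=-0.1674 (straight) → pose (1.6274, 3.7510, -0.1674)
step 5: θ'=0.3326 (R=1.5000) → pose (2.3671, 3.8122, 0.3326)
step 6: θ'=0.3326 (straight) → pose (3.5486, 4.2204, 0.3326)

(3.5486, 4.2204, 0.3326)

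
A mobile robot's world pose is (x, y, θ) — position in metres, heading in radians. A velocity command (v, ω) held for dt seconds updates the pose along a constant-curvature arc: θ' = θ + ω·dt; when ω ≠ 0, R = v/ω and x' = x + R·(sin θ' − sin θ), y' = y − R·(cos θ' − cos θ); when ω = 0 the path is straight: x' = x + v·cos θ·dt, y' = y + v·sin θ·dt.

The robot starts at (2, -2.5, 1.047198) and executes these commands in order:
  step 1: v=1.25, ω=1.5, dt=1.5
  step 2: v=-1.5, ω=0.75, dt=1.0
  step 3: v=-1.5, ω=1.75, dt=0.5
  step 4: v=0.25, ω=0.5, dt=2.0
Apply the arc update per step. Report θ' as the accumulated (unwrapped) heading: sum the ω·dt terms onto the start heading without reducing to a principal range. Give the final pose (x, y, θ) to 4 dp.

(2.8892, -0.1747, 5.9222)

step 1: θ'=3.2972 (R=0.8333) → pose (1.1492, -1.2601, 3.2972)
step 2: θ'=4.0472 (R=-2.0000) → pose (2.4128, -0.5187, 4.0472)
step 3: θ'=4.9222 (R=-0.8571) → pose (2.5768, 0.1889, 4.9222)
step 4: θ'=5.9222 (R=0.5000) → pose (2.8892, -0.1747, 5.9222)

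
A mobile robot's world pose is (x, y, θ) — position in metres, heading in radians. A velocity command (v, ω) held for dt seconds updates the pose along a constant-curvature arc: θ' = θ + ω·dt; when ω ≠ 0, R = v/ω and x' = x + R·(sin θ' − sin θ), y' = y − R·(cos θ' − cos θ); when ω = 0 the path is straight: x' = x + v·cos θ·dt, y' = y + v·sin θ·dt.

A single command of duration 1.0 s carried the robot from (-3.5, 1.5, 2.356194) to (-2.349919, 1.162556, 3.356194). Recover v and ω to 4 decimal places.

Δθ = 3.356194 − 2.356194 = 1.000000
ω = Δθ/dt = 1.000000/1.0 = 1.0000
R = Δx/(sin θ' − sin θ) = -1.2500
v = R·ω = -1.2500·1.0000 = -1.2500

v = -1.2500, ω = 1.0000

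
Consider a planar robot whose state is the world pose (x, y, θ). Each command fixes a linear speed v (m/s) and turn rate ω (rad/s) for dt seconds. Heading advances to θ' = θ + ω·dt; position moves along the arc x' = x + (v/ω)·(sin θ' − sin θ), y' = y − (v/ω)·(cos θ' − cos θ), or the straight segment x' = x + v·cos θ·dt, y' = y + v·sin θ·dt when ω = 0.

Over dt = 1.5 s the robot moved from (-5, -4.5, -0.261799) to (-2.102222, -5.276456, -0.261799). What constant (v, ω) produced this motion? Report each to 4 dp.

v = 2.0000, ω = 0.0000

Δθ = -0.261799 − -0.261799 = 0.000000
ω = Δθ/dt = 0.000000/1.5 = 0.0000
ω = 0 → v = (Δx·cos θ + Δy·sin θ)/dt = 2.0000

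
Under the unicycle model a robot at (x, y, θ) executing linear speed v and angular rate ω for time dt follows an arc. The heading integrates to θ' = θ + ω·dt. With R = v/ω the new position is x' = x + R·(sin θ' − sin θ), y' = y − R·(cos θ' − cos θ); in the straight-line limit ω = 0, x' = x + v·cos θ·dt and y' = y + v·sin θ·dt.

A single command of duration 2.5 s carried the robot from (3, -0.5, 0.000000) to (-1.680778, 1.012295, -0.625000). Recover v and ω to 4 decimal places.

Δθ = -0.625000 − 0.000000 = -0.625000
ω = Δθ/dt = -0.625000/2.5 = -0.2500
R = Δx/(sin θ' − sin θ) = 8.0000
v = R·ω = 8.0000·-0.2500 = -2.0000

v = -2.0000, ω = -0.2500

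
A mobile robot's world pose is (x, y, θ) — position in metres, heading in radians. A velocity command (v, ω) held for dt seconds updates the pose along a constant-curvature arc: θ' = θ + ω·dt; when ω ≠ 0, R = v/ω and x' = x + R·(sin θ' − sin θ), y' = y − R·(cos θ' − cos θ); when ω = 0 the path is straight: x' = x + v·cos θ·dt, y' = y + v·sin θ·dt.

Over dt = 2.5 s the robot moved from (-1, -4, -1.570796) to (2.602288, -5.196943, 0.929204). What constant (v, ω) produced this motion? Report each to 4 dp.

v = 2.0000, ω = 1.0000

Δθ = 0.929204 − -1.570796 = 2.500000
ω = Δθ/dt = 2.500000/2.5 = 1.0000
R = Δx/(sin θ' − sin θ) = 2.0000
v = R·ω = 2.0000·1.0000 = 2.0000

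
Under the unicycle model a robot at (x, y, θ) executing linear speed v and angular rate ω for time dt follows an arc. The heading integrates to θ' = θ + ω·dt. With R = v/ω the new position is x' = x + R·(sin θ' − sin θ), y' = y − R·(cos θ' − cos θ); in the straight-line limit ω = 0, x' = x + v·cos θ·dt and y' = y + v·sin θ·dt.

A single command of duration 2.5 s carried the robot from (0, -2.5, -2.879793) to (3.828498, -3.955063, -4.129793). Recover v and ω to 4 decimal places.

v = -1.7500, ω = -0.5000

Δθ = -4.129793 − -2.879793 = -1.250000
ω = Δθ/dt = -1.250000/2.5 = -0.5000
R = Δx/(sin θ' − sin θ) = 3.5000
v = R·ω = 3.5000·-0.5000 = -1.7500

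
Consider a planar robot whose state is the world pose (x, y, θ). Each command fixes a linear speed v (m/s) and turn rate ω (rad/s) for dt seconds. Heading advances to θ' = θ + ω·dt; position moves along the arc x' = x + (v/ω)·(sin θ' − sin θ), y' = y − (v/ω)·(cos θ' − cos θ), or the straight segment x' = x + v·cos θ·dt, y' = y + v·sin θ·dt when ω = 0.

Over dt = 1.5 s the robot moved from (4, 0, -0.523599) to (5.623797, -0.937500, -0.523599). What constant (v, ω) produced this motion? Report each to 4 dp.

Δθ = -0.523599 − -0.523599 = 0.000000
ω = Δθ/dt = 0.000000/1.5 = 0.0000
ω = 0 → v = (Δx·cos θ + Δy·sin θ)/dt = 1.2500

v = 1.2500, ω = 0.0000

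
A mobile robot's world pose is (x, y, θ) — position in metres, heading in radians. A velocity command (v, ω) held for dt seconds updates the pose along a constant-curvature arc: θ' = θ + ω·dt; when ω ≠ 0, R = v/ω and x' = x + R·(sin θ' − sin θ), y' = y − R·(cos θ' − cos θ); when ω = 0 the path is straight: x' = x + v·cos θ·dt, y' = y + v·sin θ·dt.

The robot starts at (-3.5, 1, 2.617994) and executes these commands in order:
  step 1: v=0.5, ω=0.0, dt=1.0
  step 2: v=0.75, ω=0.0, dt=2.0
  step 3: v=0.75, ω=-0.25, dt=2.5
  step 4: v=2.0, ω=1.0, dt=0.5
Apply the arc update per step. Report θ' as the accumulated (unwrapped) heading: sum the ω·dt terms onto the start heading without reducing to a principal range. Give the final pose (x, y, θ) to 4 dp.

(-7.0849, 4.1431, 2.4930)

step 1: θ'=2.6180 (straight) → pose (-3.9330, 1.2500, 2.6180)
step 2: θ'=2.6180 (straight) → pose (-5.2321, 2.0000, 2.6180)
step 3: θ'=1.9930 (R=-3.0000) → pose (-6.4686, 3.3688, 1.9930)
step 4: θ'=2.4930 (R=2.0000) → pose (-7.0849, 4.1431, 2.4930)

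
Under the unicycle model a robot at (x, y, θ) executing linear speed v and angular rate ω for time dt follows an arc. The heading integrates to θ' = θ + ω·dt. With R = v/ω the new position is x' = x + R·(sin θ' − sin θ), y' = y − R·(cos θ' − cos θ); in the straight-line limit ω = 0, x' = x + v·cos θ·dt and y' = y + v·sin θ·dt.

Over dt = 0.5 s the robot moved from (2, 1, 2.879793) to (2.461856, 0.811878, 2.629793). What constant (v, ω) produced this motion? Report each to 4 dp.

v = -1.0000, ω = -0.5000

Δθ = 2.629793 − 2.879793 = -0.250000
ω = Δθ/dt = -0.250000/0.5 = -0.5000
R = Δx/(sin θ' − sin θ) = 2.0000
v = R·ω = 2.0000·-0.5000 = -1.0000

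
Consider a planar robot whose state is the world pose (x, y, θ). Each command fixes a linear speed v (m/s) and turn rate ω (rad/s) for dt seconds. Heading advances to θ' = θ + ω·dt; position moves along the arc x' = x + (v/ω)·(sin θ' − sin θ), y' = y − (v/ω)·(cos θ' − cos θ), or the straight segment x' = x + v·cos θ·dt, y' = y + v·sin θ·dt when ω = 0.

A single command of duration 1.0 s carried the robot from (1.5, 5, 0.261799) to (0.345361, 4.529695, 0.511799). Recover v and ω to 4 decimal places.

Δθ = 0.511799 − 0.261799 = 0.250000
ω = Δθ/dt = 0.250000/1.0 = 0.2500
R = Δx/(sin θ' − sin θ) = -5.0000
v = R·ω = -5.0000·0.2500 = -1.2500

v = -1.2500, ω = 0.2500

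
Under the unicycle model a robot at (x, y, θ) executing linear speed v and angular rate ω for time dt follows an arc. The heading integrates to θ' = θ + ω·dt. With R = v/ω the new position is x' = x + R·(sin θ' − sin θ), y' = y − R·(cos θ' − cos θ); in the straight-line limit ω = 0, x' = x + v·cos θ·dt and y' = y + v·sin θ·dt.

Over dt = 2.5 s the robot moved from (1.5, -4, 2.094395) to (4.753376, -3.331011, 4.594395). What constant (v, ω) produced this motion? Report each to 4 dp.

Δθ = 4.594395 − 2.094395 = 2.500000
ω = Δθ/dt = 2.500000/2.5 = 1.0000
R = Δx/(sin θ' − sin θ) = -1.7500
v = R·ω = -1.7500·1.0000 = -1.7500

v = -1.7500, ω = 1.0000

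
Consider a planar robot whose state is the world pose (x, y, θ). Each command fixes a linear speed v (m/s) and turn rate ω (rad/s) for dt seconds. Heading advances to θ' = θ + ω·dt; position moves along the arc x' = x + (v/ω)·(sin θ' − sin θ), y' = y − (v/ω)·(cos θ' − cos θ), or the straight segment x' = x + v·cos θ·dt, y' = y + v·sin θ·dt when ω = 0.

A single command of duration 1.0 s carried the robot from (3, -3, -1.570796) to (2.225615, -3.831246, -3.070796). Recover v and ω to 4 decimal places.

v = 1.2500, ω = -1.5000

Δθ = -3.070796 − -1.570796 = -1.500000
ω = Δθ/dt = -1.500000/1.0 = -1.5000
R = −Δy/(cos θ' − cos θ) = -0.8333
v = R·ω = -0.8333·-1.5000 = 1.2500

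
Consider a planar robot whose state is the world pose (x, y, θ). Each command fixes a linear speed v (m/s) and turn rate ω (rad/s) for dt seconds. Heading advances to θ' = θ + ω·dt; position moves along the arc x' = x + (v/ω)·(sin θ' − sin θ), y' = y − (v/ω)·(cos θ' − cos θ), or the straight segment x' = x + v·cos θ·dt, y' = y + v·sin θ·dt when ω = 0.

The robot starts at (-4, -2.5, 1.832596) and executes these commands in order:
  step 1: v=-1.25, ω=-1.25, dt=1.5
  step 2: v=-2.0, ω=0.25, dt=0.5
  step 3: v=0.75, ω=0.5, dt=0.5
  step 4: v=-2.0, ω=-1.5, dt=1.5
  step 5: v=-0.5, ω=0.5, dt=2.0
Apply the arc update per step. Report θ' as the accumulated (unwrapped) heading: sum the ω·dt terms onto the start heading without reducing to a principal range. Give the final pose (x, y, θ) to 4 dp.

(-7.4773, -1.0401, -0.9174)

step 1: θ'=-0.0424 (R=1.0000) → pose (-5.0083, -3.7579, -0.0424)
step 2: θ'=0.0826 (R=-8.0000) → pose (-6.0075, -3.7780, 0.0826)
step 3: θ'=0.3326 (R=1.5000) → pose (-5.6415, -3.7009, 0.3326)
step 4: θ'=-1.9174 (R=1.3333) → pose (-7.3308, -1.9877, -1.9174)
step 5: θ'=-0.9174 (R=-1.0000) → pose (-7.4773, -1.0401, -0.9174)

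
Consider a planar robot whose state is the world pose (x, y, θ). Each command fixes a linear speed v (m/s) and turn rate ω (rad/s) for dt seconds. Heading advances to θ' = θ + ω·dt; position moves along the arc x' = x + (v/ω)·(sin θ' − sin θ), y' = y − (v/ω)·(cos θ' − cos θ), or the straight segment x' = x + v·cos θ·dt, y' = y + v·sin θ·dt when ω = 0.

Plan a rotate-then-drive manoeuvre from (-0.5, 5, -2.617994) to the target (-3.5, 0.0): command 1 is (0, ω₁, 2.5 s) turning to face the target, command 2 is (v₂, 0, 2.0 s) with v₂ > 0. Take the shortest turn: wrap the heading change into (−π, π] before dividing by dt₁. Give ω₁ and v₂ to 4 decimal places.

ω₁ = 0.2027, v₂ = 2.9155

heading to target = atan2(0−5, -3.5−-0.5) = -2.1112
Δθ = wrap(-2.1112 − -2.6180) = 0.5068; ω₁ = Δθ/dt₁ = 0.2027
distance = √((-3.5−-0.5)² + (0−5)²) = 5.8310; v₂ = distance/dt₂ = 2.9155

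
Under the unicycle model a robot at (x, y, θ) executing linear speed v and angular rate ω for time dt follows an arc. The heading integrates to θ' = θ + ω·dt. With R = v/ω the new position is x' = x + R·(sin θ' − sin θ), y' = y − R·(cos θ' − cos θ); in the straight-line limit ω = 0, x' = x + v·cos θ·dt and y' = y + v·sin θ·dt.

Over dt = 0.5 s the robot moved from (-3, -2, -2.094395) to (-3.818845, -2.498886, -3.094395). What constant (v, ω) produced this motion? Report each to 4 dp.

Δθ = -3.094395 − -2.094395 = -1.000000
ω = Δθ/dt = -1.000000/0.5 = -2.0000
R = Δx/(sin θ' − sin θ) = -1.0000
v = R·ω = -1.0000·-2.0000 = 2.0000

v = 2.0000, ω = -2.0000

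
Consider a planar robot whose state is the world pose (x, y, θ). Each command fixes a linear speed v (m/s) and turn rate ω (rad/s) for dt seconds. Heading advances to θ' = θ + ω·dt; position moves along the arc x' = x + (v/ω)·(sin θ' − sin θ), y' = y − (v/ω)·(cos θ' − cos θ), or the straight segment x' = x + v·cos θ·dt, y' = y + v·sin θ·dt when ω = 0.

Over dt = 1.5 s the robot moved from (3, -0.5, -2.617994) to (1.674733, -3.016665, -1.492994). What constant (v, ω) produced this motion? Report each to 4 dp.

v = 2.0000, ω = 0.7500

Δθ = -1.492994 − -2.617994 = 1.125000
ω = Δθ/dt = 1.125000/1.5 = 0.7500
R = −Δy/(cos θ' − cos θ) = 2.6667
v = R·ω = 2.6667·0.7500 = 2.0000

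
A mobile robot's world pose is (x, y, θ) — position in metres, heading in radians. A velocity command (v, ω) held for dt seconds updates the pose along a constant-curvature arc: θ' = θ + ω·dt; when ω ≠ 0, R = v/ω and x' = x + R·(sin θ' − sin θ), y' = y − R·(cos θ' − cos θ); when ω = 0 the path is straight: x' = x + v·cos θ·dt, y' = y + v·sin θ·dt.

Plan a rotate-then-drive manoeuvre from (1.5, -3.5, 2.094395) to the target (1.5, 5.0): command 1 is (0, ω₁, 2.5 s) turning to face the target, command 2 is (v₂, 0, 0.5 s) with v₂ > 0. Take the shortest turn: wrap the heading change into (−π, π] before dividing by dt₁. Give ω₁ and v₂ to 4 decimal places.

heading to target = atan2(5−-3.5, 1.5−1.5) = 1.5708
Δθ = wrap(1.5708 − 2.0944) = -0.5236; ω₁ = Δθ/dt₁ = -0.2094
distance = √((1.5−1.5)² + (5−-3.5)²) = 8.5000; v₂ = distance/dt₂ = 17.0000

ω₁ = -0.2094, v₂ = 17.0000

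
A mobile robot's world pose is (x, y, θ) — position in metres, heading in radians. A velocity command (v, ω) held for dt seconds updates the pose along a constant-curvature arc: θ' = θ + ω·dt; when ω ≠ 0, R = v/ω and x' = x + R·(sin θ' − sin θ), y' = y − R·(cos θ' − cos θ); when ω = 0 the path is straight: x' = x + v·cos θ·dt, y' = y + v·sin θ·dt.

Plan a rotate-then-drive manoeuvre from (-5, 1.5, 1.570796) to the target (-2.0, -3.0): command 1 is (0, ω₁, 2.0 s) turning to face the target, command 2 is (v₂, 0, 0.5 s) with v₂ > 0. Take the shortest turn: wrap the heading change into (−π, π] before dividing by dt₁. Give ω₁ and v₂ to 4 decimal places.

ω₁ = -1.2768, v₂ = 10.8167

heading to target = atan2(-3−1.5, -2−-5) = -0.9828
Δθ = wrap(-0.9828 − 1.5708) = -2.5536; ω₁ = Δθ/dt₁ = -1.2768
distance = √((-2−-5)² + (-3−1.5)²) = 5.4083; v₂ = distance/dt₂ = 10.8167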